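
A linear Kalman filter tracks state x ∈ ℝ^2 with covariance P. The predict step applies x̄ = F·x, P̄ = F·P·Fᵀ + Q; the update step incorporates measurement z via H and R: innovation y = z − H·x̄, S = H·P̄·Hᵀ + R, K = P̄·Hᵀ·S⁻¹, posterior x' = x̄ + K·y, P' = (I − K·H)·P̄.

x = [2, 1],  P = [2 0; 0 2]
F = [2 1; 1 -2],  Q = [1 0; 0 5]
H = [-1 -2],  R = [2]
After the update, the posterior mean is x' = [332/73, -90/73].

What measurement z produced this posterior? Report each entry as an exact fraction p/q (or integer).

z = [-2]

x̄ = F·x = [5, 0]
P̄ = F·P·Fᵀ + Q = [11 0; 0 15]
S = H·P̄·Hᵀ + R = [73]
K = P̄·Hᵀ·S⁻¹ = [-11/73; -30/73]
x' − x̄ = [-33/73, -90/73] = K·y
y = (KᵀK)⁻¹·Kᵀ·(x' − x̄) = [3]
z = y + H·x̄ = [3] + [-5] = [-2]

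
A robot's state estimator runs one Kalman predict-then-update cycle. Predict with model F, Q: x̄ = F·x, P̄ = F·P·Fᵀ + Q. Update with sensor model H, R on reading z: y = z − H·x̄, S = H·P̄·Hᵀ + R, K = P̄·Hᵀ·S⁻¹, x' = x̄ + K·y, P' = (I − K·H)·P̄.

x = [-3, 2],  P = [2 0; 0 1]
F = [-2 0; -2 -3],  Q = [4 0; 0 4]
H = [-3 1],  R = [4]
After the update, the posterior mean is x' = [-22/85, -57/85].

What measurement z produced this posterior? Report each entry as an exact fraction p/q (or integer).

z = [1]

x̄ = F·x = [6, 0]
P̄ = F·P·Fᵀ + Q = [12 8; 8 21]
S = H·P̄·Hᵀ + R = [85]
K = P̄·Hᵀ·S⁻¹ = [-28/85; -3/85]
x' − x̄ = [-532/85, -57/85] = K·y
y = (KᵀK)⁻¹·Kᵀ·(x' − x̄) = [19]
z = y + H·x̄ = [19] + [-18] = [1]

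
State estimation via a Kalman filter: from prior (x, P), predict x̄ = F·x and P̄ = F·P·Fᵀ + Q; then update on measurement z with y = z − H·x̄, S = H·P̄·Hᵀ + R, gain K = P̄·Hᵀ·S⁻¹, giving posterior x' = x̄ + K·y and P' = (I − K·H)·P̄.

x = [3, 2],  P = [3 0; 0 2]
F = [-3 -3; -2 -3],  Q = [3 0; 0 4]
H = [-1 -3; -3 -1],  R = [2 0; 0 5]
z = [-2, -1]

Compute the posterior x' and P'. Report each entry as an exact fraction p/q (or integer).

x' = [129/2144, 7897/12864]
P' = [339/536 -279/1072; -279/1072 2017/6432]

x̄ = F·x = [-15, -12]
P̄ = F·P·Fᵀ + Q = [48 36; 36 34]
y = z − H·x̄ = [-53, -58]
S = H·P̄·Hᵀ + R = [572 606; 606 687]
K = P̄·Hᵀ·S⁻¹ = [159/2144 -351/1072; -1459/4288 601/6432]
x' = x̄ + K·y = [129/2144, 7897/12864]
P' = (I − K·H)·P̄ = [339/536 -279/1072; -279/1072 2017/6432]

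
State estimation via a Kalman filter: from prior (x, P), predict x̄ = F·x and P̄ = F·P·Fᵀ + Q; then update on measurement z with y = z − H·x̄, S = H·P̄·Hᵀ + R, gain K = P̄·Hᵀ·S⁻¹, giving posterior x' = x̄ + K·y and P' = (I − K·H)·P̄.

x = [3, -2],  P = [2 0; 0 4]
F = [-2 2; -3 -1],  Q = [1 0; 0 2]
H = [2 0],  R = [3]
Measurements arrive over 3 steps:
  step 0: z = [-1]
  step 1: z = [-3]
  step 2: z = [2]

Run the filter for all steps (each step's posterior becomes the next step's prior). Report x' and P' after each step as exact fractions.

step 0: x̄ = F·x = [-10, -7]
step 0: P̄ = F·P·Fᵀ + Q = [25 4; 4 24]
step 0: y = z − H·x̄ = [19]
step 0: S = H·P̄·Hᵀ + R = [103]
step 0: K = P̄·Hᵀ·S⁻¹ = [50/103; 8/103]
step 0: x' = x̄ + K·y = [-80/103, -569/103]
step 0: P' = (I − K·H)·P̄ = [75/103 12/103; 12/103 2408/103]
step 1: x̄ = F·x = [-978/103, 809/103]
step 1: P̄ = F·P·Fᵀ + Q = [9939/103 -4414/103; -4414/103 3361/103]
step 1: y = z − H·x̄ = [1647/103]
step 1: S = H·P̄·Hᵀ + R = [40065/103]
step 1: K = P̄·Hᵀ·S⁻¹ = [6626/13355; -8828/40065]
step 1: x' = x̄ + K·y = [-20856/13355, 57841/13355]
step 1: P' = (I − K·H)·P̄ = [9939/13355 -4414/13355; -4414/13355 550727/40065]
step 2: x̄ = F·x = [157394/13355, 4727/13355]
step 2: P̄ = F·P·Fᵀ + Q = [2468177/40065 -869584/40065; -869584/40065 819758/40065]
step 2: y = z − H·x̄ = [-288078/13355]
step 2: S = H·P̄·Hᵀ + R = [9992903/40065]
step 2: K = P̄·Hᵀ·S⁻¹ = [4936354/9992903; -1739168/9992903]
step 2: x' = x̄ + K·y = [11289254/9992903, 41052227/9992903]
step 2: P' = (I − K·H)·P̄ = [7404531/9992903 -2608752/9992903; -2608752/9992903 128966850/9992903]

step 0: x' = [-80/103, -569/103], P' = [75/103 12/103; 12/103 2408/103]
step 1: x' = [-20856/13355, 57841/13355], P' = [9939/13355 -4414/13355; -4414/13355 550727/40065]
step 2: x' = [11289254/9992903, 41052227/9992903], P' = [7404531/9992903 -2608752/9992903; -2608752/9992903 128966850/9992903]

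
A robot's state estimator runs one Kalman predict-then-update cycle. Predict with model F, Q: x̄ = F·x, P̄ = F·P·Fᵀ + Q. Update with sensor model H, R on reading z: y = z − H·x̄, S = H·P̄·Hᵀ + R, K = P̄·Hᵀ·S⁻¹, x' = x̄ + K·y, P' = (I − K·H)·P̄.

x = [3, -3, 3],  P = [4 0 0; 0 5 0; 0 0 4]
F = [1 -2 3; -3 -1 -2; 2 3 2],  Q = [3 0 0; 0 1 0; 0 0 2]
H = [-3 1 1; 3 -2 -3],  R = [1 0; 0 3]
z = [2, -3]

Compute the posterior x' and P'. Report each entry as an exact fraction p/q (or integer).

x̄ = F·x = [18, -12, 3]
P̄ = F·P·Fᵀ + Q = [63 -26 2; -26 58 -55; 2 -55 79]
y = z − H·x̄ = [65, -72]
S = H·P̄·Hᵀ + R = [739 -855; -855 1129]
K = P̄·Hᵀ·S⁻¹ = [-19776/51653 -4225/51653; 4761/7379 3416/7379; -83133/103306 -74029/103306]
x' = x̄ + K·y = [-51486/51653, -25035/7379, 236361/103306]
P' = (I − K·H)·P̄ = [34726/51653 19479/7379 -51951/51653; 19479/7379 141405/7379 -78207/7379; -51951/51653 -78207/7379 700059/103306]

x' = [-51486/51653, -25035/7379, 236361/103306]
P' = [34726/51653 19479/7379 -51951/51653; 19479/7379 141405/7379 -78207/7379; -51951/51653 -78207/7379 700059/103306]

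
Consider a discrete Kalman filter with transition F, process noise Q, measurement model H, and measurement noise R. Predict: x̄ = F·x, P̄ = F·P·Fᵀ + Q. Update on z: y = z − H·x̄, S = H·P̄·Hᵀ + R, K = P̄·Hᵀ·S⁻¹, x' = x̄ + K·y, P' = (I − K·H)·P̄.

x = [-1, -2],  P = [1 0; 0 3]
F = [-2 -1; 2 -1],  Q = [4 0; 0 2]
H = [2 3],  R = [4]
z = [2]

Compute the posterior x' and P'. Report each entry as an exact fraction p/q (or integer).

x' = [118/39, -50/39]
P' = [926/117 -592/117; -592/117 428/117]

x̄ = F·x = [4, 0]
P̄ = F·P·Fᵀ + Q = [11 -1; -1 9]
y = z − H·x̄ = [-6]
S = H·P̄·Hᵀ + R = [117]
K = P̄·Hᵀ·S⁻¹ = [19/117; 25/117]
x' = x̄ + K·y = [118/39, -50/39]
P' = (I − K·H)·P̄ = [926/117 -592/117; -592/117 428/117]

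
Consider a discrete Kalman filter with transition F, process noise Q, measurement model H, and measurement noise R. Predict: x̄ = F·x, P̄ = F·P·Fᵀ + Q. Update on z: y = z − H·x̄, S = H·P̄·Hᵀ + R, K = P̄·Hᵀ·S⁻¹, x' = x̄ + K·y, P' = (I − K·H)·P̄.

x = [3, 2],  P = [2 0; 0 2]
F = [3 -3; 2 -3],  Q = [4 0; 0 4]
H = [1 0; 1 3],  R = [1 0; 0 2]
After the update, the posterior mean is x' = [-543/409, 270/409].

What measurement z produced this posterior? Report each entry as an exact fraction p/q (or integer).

x̄ = F·x = [3, 0]
P̄ = F·P·Fᵀ + Q = [40 30; 30 30]
S = H·P̄·Hᵀ + R = [41 130; 130 492]
K = P̄·Hᵀ·S⁻¹ = [695/818 65/1636; -105/409 255/818]
x' − x̄ = [-1770/409, 270/409] = K·y
y = (KᵀK)⁻¹·Kᵀ·(x' − x̄) = [-5, -2]
z = y + H·x̄ = [-5, -2] + [3, 3] = [-2, 1]

z = [-2, 1]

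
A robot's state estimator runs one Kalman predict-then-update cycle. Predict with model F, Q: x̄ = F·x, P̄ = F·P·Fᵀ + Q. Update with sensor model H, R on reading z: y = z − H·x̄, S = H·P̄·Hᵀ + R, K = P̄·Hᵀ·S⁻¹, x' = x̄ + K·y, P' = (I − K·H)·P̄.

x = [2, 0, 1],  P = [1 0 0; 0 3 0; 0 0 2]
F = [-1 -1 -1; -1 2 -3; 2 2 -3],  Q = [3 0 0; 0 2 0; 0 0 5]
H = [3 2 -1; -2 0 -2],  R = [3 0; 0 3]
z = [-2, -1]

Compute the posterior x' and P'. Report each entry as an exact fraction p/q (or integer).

x' = [8873/22837, -38569/22837, 3561/22837]
P' = [73694/22837 -141028/22837 -74093/22837; -141028/22837 290438/22837 150391/22837; -74093/22837 150391/22837 91244/22837]

x̄ = F·x = [-3, -5, 1]
P̄ = F·P·Fᵀ + Q = [9 1 -2; 1 33 28; -2 28 39]
y = z − H·x̄ = [18, -5]
S = H·P̄·Hᵀ + R = [167 -84; -84 179]
K = P̄·Hᵀ·S⁻¹ = [4373/22837 266/22837; 2467/22837 -6242/22837; -4247/22837 -11434/22837]
x' = x̄ + K·y = [8873/22837, -38569/22837, 3561/22837]
P' = (I − K·H)·P̄ = [73694/22837 -141028/22837 -74093/22837; -141028/22837 290438/22837 150391/22837; -74093/22837 150391/22837 91244/22837]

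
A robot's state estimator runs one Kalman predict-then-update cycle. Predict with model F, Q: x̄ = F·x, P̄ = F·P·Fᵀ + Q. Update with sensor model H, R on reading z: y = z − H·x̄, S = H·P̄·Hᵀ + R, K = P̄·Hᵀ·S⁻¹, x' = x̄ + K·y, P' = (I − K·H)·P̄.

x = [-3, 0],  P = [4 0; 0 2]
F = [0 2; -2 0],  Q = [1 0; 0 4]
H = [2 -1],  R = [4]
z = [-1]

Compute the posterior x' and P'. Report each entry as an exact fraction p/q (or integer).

x' = [3/2, 13/3]
P' = [18/5 6; 6 40/3]

x̄ = F·x = [0, 6]
P̄ = F·P·Fᵀ + Q = [9 0; 0 20]
y = z − H·x̄ = [5]
S = H·P̄·Hᵀ + R = [60]
K = P̄·Hᵀ·S⁻¹ = [3/10; -1/3]
x' = x̄ + K·y = [3/2, 13/3]
P' = (I − K·H)·P̄ = [18/5 6; 6 40/3]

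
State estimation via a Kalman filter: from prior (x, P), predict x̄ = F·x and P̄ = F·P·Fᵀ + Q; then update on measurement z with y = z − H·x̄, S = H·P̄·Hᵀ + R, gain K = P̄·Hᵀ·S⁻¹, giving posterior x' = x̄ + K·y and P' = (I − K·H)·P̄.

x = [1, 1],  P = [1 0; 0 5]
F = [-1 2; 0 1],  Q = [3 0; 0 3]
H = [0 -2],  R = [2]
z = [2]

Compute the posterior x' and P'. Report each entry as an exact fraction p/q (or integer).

x̄ = F·x = [1, 1]
P̄ = F·P·Fᵀ + Q = [24 10; 10 8]
y = z − H·x̄ = [4]
S = H·P̄·Hᵀ + R = [34]
K = P̄·Hᵀ·S⁻¹ = [-10/17; -8/17]
x' = x̄ + K·y = [-23/17, -15/17]
P' = (I − K·H)·P̄ = [208/17 10/17; 10/17 8/17]

x' = [-23/17, -15/17]
P' = [208/17 10/17; 10/17 8/17]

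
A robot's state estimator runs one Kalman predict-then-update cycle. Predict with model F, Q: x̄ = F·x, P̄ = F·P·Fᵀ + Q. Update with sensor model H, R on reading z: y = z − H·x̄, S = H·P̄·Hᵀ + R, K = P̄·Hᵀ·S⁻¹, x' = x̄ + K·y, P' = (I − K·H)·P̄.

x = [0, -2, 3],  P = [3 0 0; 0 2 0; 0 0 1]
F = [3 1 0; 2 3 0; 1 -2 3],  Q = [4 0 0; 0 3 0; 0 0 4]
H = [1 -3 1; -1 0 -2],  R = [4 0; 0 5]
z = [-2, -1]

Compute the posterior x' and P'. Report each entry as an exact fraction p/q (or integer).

x' = [-33661/9110, 3417/18220, 47921/18220]
P' = [92079/9110 10353/4555 -37777/9110; 10353/4555 19023/18220 -10731/18220; -37777/9110 -10731/18220 51477/18220]

x̄ = F·x = [-2, -6, 13]
P̄ = F·P·Fᵀ + Q = [33 24 5; 24 33 -6; 5 -6 24]
y = z − H·x̄ = [-31, 23]
S = H·P̄·Hᵀ + R = [260 -60; -60 154]
K = P̄·Hᵀ·S⁻¹ = [-977/4555 -661/1822; -6597/18220 -399/1822; 2029/18220 -274/911]
x' = x̄ + K·y = [-33661/9110, 3417/18220, 47921/18220]
P' = (I − K·H)·P̄ = [92079/9110 10353/4555 -37777/9110; 10353/4555 19023/18220 -10731/18220; -37777/9110 -10731/18220 51477/18220]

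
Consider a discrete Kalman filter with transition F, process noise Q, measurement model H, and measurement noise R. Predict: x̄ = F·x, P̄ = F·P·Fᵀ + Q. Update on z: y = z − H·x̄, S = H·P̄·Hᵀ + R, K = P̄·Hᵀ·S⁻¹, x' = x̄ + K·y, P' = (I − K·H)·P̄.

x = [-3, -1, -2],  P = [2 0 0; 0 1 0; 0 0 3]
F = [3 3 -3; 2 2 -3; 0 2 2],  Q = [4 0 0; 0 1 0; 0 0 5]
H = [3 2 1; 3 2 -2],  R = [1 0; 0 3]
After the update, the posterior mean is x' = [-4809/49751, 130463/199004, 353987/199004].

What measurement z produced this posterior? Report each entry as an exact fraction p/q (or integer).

z = [3, -3]

x̄ = F·x = [-6, -2, -6]
P̄ = F·P·Fᵀ + Q = [58 45 -12; 45 40 -14; -12 -14 21]
S = H·P̄·Hᵀ + R = [1116 1244; 1244 1565]
K = P̄·Hᵀ·S⁻¹ = [9027/49751 1980/49751; 12273/199004 5286/49751; 64569/199004 -16201/49751]
x' − x̄ = [293697/49751, 528471/199004, 1548011/199004] = K·y
y = (KᵀK)⁻¹·Kᵀ·(x' − x̄) = [31, 7]
z = y + H·x̄ = [31, 7] + [-28, -10] = [3, -3]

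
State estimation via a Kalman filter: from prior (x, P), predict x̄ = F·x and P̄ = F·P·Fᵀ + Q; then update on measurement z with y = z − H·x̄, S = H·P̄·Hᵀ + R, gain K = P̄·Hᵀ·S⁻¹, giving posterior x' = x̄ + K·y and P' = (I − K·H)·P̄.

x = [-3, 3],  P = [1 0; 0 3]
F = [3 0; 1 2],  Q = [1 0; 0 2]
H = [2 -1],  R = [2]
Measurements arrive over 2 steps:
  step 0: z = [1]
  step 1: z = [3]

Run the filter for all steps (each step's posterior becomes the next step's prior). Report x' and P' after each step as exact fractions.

step 0: x' = [-31/45, -7/5], P' = [161/45 32/5; 32/5 66/5]
step 1: x' = [109/143, -1149/1001], P' = [2831/143 5440/143; 5440/143 74874/1001]

step 0: x̄ = F·x = [-9, 3]
step 0: P̄ = F·P·Fᵀ + Q = [10 3; 3 15]
step 0: y = z − H·x̄ = [22]
step 0: S = H·P̄·Hᵀ + R = [45]
step 0: K = P̄·Hᵀ·S⁻¹ = [17/45; -1/5]
step 0: x' = x̄ + K·y = [-31/45, -7/5]
step 0: P' = (I − K·H)·P̄ = [161/45 32/5; 32/5 66/5]
step 1: x̄ = F·x = [-31/15, -157/45]
step 1: P̄ = F·P·Fᵀ + Q = [166/5 737/15; 737/15 3779/45]
step 1: y = z − H·x̄ = [164/45]
step 1: S = H·P̄·Hᵀ + R = [1001/45]
step 1: K = P̄·Hᵀ·S⁻¹ = [111/143; 643/1001]
step 1: x' = x̄ + K·y = [109/143, -1149/1001]
step 1: P' = (I − K·H)·P̄ = [2831/143 5440/143; 5440/143 74874/1001]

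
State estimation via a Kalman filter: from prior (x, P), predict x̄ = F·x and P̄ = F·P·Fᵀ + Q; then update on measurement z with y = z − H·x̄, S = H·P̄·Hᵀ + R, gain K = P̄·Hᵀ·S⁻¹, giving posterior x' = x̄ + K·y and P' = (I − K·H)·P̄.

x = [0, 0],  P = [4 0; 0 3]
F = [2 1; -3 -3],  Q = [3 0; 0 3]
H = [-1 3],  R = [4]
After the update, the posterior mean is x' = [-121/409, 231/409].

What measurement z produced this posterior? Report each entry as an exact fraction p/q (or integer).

x̄ = F·x = [0, 0]
P̄ = F·P·Fᵀ + Q = [22 -33; -33 66]
S = H·P̄·Hᵀ + R = [818]
K = P̄·Hᵀ·S⁻¹ = [-121/818; 231/818]
x' − x̄ = [-121/409, 231/409] = K·y
y = (KᵀK)⁻¹·Kᵀ·(x' − x̄) = [2]
z = y + H·x̄ = [2] + [0] = [2]

z = [2]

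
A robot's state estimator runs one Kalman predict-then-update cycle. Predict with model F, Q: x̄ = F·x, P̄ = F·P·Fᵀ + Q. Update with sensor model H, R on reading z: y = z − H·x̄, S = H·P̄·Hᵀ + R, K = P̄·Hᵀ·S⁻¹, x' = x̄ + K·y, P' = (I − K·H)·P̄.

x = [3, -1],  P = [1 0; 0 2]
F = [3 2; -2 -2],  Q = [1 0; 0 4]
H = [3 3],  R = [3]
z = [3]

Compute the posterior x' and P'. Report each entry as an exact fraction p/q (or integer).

x̄ = F·x = [7, -4]
P̄ = F·P·Fᵀ + Q = [18 -14; -14 16]
y = z − H·x̄ = [-6]
S = H·P̄·Hᵀ + R = [57]
K = P̄·Hᵀ·S⁻¹ = [4/19; 2/19]
x' = x̄ + K·y = [109/19, -88/19]
P' = (I − K·H)·P̄ = [294/19 -290/19; -290/19 292/19]

x' = [109/19, -88/19]
P' = [294/19 -290/19; -290/19 292/19]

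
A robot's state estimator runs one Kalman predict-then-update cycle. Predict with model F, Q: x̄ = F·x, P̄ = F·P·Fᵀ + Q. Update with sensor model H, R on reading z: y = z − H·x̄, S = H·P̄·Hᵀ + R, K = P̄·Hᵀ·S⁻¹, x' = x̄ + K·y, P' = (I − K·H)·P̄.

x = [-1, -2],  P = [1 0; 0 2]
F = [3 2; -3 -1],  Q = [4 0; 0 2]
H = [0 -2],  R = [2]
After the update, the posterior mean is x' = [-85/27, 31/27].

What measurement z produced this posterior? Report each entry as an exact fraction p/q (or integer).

z = [-2]

x̄ = F·x = [-7, 5]
P̄ = F·P·Fᵀ + Q = [21 -13; -13 13]
S = H·P̄·Hᵀ + R = [54]
K = P̄·Hᵀ·S⁻¹ = [13/27; -13/27]
x' − x̄ = [104/27, -104/27] = K·y
y = (KᵀK)⁻¹·Kᵀ·(x' − x̄) = [8]
z = y + H·x̄ = [8] + [-10] = [-2]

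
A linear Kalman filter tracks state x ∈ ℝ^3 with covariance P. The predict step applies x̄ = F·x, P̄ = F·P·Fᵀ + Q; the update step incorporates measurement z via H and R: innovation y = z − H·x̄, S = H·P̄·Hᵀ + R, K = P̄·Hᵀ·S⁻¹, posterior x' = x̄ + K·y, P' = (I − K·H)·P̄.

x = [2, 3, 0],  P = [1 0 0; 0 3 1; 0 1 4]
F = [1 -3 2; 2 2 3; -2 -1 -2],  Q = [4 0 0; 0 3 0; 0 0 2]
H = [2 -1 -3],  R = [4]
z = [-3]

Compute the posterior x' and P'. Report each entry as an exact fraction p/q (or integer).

x' = [-7, 10, -7]
P' = [1476/139 -2187/139 1657/139; -2187/139 7391/139 -3963/139; 1657/139 -3963/139 2463/139]

x̄ = F·x = [-7, 10, -7]
P̄ = F·P·Fᵀ + Q = [36 3 -5; 3 67 -41; -5 -41 29]
y = z − H·x̄ = [0]
S = H·P̄·Hᵀ + R = [278]
K = P̄·Hᵀ·S⁻¹ = [42/139; 31/139; -28/139]
x' = x̄ + K·y = [-7, 10, -7]
P' = (I − K·H)·P̄ = [1476/139 -2187/139 1657/139; -2187/139 7391/139 -3963/139; 1657/139 -3963/139 2463/139]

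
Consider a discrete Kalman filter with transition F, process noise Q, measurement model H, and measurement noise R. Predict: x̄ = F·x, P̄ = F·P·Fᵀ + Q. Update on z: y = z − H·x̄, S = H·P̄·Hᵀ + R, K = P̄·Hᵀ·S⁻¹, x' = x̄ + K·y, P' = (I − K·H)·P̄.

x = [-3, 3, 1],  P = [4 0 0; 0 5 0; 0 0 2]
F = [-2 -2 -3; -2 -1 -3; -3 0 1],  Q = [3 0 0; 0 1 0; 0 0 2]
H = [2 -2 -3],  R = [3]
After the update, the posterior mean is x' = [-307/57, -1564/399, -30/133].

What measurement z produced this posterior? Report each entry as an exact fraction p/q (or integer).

x̄ = F·x = [-3, 0, 10]
P̄ = F·P·Fᵀ + Q = [57 44 18; 44 40 18; 18 18 40]
S = H·P̄·Hᵀ + R = [399]
K = P̄·Hᵀ·S⁻¹ = [-4/57; -46/399; -40/133]
x' − x̄ = [-136/57, -1564/399, -1360/133] = K·y
y = (KᵀK)⁻¹·Kᵀ·(x' − x̄) = [34]
z = y + H·x̄ = [34] + [-36] = [-2]

z = [-2]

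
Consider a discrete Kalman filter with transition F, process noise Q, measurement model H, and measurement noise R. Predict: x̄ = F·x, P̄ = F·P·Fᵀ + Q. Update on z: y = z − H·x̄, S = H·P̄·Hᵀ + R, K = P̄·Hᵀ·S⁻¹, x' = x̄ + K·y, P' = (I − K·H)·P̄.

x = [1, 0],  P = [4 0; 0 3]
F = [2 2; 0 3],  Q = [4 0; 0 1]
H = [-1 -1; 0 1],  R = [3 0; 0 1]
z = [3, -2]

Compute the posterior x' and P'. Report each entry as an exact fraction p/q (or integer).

x' = [-564/755, -1542/755]
P' = [2384/755 -518/755; -518/755 656/755]

x̄ = F·x = [2, 0]
P̄ = F·P·Fᵀ + Q = [32 18; 18 28]
y = z − H·x̄ = [5, -2]
S = H·P̄·Hᵀ + R = [99 -46; -46 29]
K = P̄·Hᵀ·S⁻¹ = [-622/755 -518/755; -46/755 656/755]
x' = x̄ + K·y = [-564/755, -1542/755]
P' = (I − K·H)·P̄ = [2384/755 -518/755; -518/755 656/755]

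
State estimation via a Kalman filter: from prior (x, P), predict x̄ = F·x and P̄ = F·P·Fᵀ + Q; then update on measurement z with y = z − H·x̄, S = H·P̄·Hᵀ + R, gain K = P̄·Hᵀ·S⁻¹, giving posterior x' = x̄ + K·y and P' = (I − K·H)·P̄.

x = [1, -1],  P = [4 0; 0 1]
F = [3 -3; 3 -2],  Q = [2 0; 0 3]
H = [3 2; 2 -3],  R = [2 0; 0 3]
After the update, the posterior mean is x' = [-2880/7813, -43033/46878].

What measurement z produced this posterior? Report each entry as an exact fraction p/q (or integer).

x̄ = F·x = [6, 5]
P̄ = F·P·Fᵀ + Q = [47 42; 42 43]
S = H·P̄·Hᵀ + R = [1101 -186; -186 74]
K = P̄·Hᵀ·S⁻¹ = [1783/7813 1103/7813; 3659/23439 -3371/15626]
x' − x̄ = [-49758/7813, -277423/46878] = K·y
y = (KᵀK)⁻¹·Kᵀ·(x' − x̄) = [-31, 5]
z = y + H·x̄ = [-31, 5] + [28, -3] = [-3, 2]

z = [-3, 2]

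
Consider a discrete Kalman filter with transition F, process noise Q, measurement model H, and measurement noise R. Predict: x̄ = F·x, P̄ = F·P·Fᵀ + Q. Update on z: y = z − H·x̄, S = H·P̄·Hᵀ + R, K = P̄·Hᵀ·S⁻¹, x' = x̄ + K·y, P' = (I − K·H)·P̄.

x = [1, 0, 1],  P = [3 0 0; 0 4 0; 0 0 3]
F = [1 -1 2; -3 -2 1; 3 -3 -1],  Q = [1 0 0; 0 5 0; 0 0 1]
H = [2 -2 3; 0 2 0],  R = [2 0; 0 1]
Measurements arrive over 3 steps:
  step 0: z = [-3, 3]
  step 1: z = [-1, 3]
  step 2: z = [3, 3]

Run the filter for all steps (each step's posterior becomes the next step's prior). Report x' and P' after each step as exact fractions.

step 0: x' = [78112/35461, 264194/177305, -259979/177305], P' = [390575/35461 2751/35461 -256206/35461; 2751/35461 44051/177305 20124/177305; -256206/35461 20124/177305 898886/177305]
step 1: x' = [-3748241852/3990497723, 4668887739/3990497723, 3574639509/3990497723], P' = [22656699497/11971493169 118200018/3990497723 -14812050746/11971493169; 118200018/3990497723 946440514/3990497723 523815468/3990497723; -14812050746/11971493169 523815468/3990497723 13440003050/11971493169]
step 2: x' = [773535226001/145273913097824, 173259021513261/145273913097824, 115715693515047/72636956548912], P' = [270405490968271/145273913097824 4625124810707/145273913097824 -88063612602199/72636956548912; 4625124810707/145273913097824 34428335690375/145273913097824 9415202241509/72636956548912; -88063612602199/72636956548912 9415202241509/72636956548912 40045852222287/36318478274456]

step 0: x̄ = F·x = [3, -2, 2]
step 0: P̄ = F·P·Fᵀ + Q = [20 5 15; 5 51 -6; 15 -6 67]
step 0: y = z − H·x̄ = [-19, 7]
step 0: S = H·P̄·Hᵀ + R = [1101 -220; -220 205]
step 0: K = P̄·Hᵀ·S⁻¹ = [3515/35461 5502/35461; -22/35461 88102/177305; 9435/35461 40248/177305]
step 0: x' = x̄ + K·y = [78112/35461, 264194/177305, -259979/177305]
step 0: P' = (I − K·H)·P̄ = [390575/35461 2751/35461 -256206/35461; 2751/35461 44051/177305 20124/177305; -256206/35461 20124/177305 898886/177305]
step 1: x̄ = F·x = [-393592/177305, -1960047/177305, 639077/177305]
step 1: P̄ = F·P·Fᵀ + Q = [537649/177305 2345534/177305 -2395294/177305; 2345534/177305 27308234/177305 -25875494/177305; -2395294/177305 -25875494/177305 26607859/177305]
step 1: y = z − H·x̄ = [-5227446/177305, 4452009/177305]
step 1: S = H·P̄·Hᵀ + R = [614207001/177305 -255103764/177305; -255103764/177305 109410241/177305]
step 1: K = P̄·Hᵀ·S⁻¹ = [3653188/520499703 236400036/3990497723; -1848578/173499901 1892881028/3990497723; 164195975/520499703 1047630936/3990497723]
step 1: x' = x̄ + K·y = [-3748241852/3990497723, 4668887739/3990497723, 3574639509/3990497723]
step 1: P' = (I − K·H)·P̄ = [22656699497/11971493169 118200018/3990497723 -14812050746/11971493169; 118200018/3990497723 946440514/3990497723 523815468/3990497723; -14812050746/11971493169 523815468/3990497723 13440003050/11971493169]
step 2: x̄ = F·x = [-1267850573/3990497723, 5481589587/3990497723, -28826028282/3990497723]
step 2: P̄ = F·P·Fᵀ + Q = [24984337700/11971493169 31146172457/11971493169 -34437029057/11971493169; 31146172457/11971493169 375406770044/11971493169 -289694319989/11971493169; -34437029057/11971493169 -289694319989/11971493169 346793867498/11971493169]
step 2: y = z − H·x̄ = [111948458335/3990497723, 1008313995/3990497723]
step 2: S = H·P̄·Hᵀ + R = [2520190112108/3990497723 -1038402770094/3990497723; -1038402770094/3990497723 1513598573345/11971493169]
step 2: K = P̄·Hᵀ·S⁻¹ = [1589528350967/145273913097824 4625124810707/72636956548912; -1557604155141/145273913097824 34428335690375/72636956548912; 22658741823153/72636956548912 9415202241509/36318478274456]
step 2: x' = x̄ + K·y = [773535226001/145273913097824, 173259021513261/145273913097824, 115715693515047/72636956548912]
step 2: P' = (I − K·H)·P̄ = [270405490968271/145273913097824 4625124810707/145273913097824 -88063612602199/72636956548912; 4625124810707/145273913097824 34428335690375/145273913097824 9415202241509/72636956548912; -88063612602199/72636956548912 9415202241509/72636956548912 40045852222287/36318478274456]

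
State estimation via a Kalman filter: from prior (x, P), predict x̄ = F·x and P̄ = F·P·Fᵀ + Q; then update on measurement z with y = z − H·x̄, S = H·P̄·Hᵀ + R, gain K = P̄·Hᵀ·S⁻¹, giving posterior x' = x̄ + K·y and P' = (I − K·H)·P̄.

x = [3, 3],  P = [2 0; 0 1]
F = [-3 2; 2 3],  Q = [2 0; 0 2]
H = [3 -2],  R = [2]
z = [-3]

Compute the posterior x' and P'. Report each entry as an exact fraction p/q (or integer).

x̄ = F·x = [-3, 15]
P̄ = F·P·Fᵀ + Q = [24 -6; -6 19]
y = z − H·x̄ = [36]
S = H·P̄·Hᵀ + R = [366]
K = P̄·Hᵀ·S⁻¹ = [14/61; -28/183]
x' = x̄ + K·y = [321/61, 579/61]
P' = (I − K·H)·P̄ = [288/61 418/61; 418/61 1909/183]

x' = [321/61, 579/61]
P' = [288/61 418/61; 418/61 1909/183]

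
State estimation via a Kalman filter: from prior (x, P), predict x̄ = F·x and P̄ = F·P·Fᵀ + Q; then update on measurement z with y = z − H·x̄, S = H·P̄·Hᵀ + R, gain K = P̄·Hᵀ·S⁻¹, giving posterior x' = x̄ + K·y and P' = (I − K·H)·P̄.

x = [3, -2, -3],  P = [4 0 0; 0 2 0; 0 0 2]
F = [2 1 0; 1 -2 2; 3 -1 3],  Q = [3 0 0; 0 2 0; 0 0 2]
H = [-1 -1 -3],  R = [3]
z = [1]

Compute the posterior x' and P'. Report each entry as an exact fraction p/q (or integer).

x' = [201/73, -37/73, -78/73]
P' = [10115/876 -3253/438 -278/219; -3253/438 1793/219 -28/219; -278/219 -28/219 158/219]

x̄ = F·x = [4, 1, 2]
P̄ = F·P·Fᵀ + Q = [21 4 22; 4 22 28; 22 28 58]
y = z − H·x̄ = [12]
S = H·P̄·Hᵀ + R = [876]
K = P̄·Hᵀ·S⁻¹ = [-91/876; -55/438; -56/219]
x' = x̄ + K·y = [201/73, -37/73, -78/73]
P' = (I − K·H)·P̄ = [10115/876 -3253/438 -278/219; -3253/438 1793/219 -28/219; -278/219 -28/219 158/219]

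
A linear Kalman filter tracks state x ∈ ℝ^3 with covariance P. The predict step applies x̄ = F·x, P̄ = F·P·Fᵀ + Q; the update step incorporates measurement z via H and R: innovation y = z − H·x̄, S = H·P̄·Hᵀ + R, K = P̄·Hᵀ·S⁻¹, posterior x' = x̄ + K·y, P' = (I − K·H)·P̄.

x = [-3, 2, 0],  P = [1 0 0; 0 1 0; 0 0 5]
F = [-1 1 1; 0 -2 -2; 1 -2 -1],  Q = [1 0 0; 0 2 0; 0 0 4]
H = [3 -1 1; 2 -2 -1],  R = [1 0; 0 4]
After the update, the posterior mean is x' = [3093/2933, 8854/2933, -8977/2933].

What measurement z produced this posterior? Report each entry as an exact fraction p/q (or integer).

z = [-3, -1]

x̄ = F·x = [5, -4, -7]
P̄ = F·P·Fᵀ + Q = [8 -12 -8; -12 26 14; -8 14 14]
S = H·P̄·Hᵀ + R = [109 176; 176 338]
K = P̄·Hᵀ·S⁻¹ = [508/2933 152/2933; -192/2933 -681/2933; 1048/2933 -1049/2933]
x' − x̄ = [-11572/2933, 20586/2933, 11554/2933] = K·y
y = (KᵀK)⁻¹·Kᵀ·(x' − x̄) = [-15, -26]
z = y + H·x̄ = [-15, -26] + [12, 25] = [-3, -1]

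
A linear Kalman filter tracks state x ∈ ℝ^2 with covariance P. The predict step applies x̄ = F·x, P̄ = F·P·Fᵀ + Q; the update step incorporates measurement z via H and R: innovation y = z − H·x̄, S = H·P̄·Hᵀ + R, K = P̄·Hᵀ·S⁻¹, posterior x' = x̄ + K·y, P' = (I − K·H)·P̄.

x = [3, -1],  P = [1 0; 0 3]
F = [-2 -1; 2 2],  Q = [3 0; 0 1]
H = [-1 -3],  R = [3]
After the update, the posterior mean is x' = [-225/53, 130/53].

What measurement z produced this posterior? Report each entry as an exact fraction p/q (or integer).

x̄ = F·x = [-5, 4]
P̄ = F·P·Fᵀ + Q = [10 -10; -10 17]
S = H·P̄·Hᵀ + R = [106]
K = P̄·Hᵀ·S⁻¹ = [10/53; -41/106]
x' − x̄ = [40/53, -82/53] = K·y
y = (KᵀK)⁻¹·Kᵀ·(x' − x̄) = [4]
z = y + H·x̄ = [4] + [-7] = [-3]

z = [-3]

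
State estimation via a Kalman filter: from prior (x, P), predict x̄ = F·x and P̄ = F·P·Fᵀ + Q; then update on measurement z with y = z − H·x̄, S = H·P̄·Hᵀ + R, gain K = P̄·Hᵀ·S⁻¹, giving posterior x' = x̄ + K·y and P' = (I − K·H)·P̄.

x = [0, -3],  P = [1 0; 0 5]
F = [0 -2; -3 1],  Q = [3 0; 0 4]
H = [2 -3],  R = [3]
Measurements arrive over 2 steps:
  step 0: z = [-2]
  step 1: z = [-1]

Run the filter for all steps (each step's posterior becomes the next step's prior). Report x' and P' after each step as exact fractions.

step 0: x̄ = F·x = [6, -3]
step 0: P̄ = F·P·Fᵀ + Q = [23 -10; -10 18]
step 0: y = z − H·x̄ = [-23]
step 0: S = H·P̄·Hᵀ + R = [377]
step 0: K = P̄·Hᵀ·S⁻¹ = [76/377; -74/377]
step 0: x' = x̄ + K·y = [514/377, 571/377]
step 0: P' = (I − K·H)·P̄ = [2895/377 1854/377; 1854/377 1310/377]
step 1: x̄ = F·x = [-1142/377, -971/377]
step 1: P̄ = F·P·Fᵀ + Q = [6371/377 8504/377; 8504/377 17749/377]
step 1: y = z − H·x̄ = [-1006/377]
step 1: S = H·P̄·Hᵀ + R = [84308/377]
step 1: K = P̄·Hᵀ·S⁻¹ = [-6385/42154; -5177/12044]
step 1: x' = x̄ + K·y = [-55327/21077, -8603/6022]
step 1: P' = (I − K·H)·P̄ = [248046/21077 48159/6022; 48159/6022 69389/12044]

step 0: x' = [514/377, 571/377], P' = [2895/377 1854/377; 1854/377 1310/377]
step 1: x' = [-55327/21077, -8603/6022], P' = [248046/21077 48159/6022; 48159/6022 69389/12044]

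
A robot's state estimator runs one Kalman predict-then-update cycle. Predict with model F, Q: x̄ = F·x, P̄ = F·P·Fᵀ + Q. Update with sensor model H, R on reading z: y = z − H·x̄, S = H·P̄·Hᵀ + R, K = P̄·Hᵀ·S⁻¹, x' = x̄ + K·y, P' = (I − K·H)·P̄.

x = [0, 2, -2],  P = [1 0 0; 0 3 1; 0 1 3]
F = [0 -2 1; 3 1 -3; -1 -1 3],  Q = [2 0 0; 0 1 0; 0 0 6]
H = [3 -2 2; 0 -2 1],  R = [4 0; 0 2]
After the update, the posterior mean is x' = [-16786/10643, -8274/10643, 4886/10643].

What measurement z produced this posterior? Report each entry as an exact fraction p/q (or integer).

z = [-2, 2]

x̄ = F·x = [-6, 8, -8]
P̄ = F·P·Fᵀ + Q = [13 -8 8; -8 34 -27; 8 -27 31]
S = H·P̄·Hᵀ + R = [789 432; 432 277]
K = P̄·Hᵀ·S⁻¹ = [9299/31929 -3912/10643; 598/31929 -3961/10643; 2060/31929 2195/10643]
x' − x̄ = [47072/10643, -93418/10643, 90030/10643] = K·y
y = (KᵀK)⁻¹·Kᵀ·(x' − x̄) = [48, 26]
z = y + H·x̄ = [48, 26] + [-50, -24] = [-2, 2]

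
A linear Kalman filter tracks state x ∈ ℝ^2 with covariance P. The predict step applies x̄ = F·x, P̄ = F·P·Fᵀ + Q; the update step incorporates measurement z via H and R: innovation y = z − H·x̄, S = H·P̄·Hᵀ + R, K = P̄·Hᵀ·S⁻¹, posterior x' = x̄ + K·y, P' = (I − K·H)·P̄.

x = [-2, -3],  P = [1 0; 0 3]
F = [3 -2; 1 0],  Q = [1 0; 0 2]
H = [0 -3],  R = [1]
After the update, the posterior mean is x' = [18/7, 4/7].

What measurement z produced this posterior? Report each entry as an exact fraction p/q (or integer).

x̄ = F·x = [0, -2]
P̄ = F·P·Fᵀ + Q = [22 3; 3 3]
S = H·P̄·Hᵀ + R = [28]
K = P̄·Hᵀ·S⁻¹ = [-9/28; -9/28]
x' − x̄ = [18/7, 18/7] = K·y
y = (KᵀK)⁻¹·Kᵀ·(x' − x̄) = [-8]
z = y + H·x̄ = [-8] + [6] = [-2]

z = [-2]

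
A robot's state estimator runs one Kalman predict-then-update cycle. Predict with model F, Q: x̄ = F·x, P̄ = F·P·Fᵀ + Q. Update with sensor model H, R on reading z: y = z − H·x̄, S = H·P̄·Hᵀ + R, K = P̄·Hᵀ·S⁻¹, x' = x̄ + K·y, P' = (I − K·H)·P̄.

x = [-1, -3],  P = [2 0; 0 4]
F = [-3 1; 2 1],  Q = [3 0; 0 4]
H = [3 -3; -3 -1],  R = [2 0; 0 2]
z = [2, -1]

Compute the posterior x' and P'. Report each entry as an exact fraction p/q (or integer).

x̄ = F·x = [0, -5]
P̄ = F·P·Fᵀ + Q = [25 -8; -8 16]
y = z − H·x̄ = [-13, -6]
S = H·P̄·Hᵀ + R = [515 -225; -225 195]
K = P̄·Hᵀ·S⁻¹ = [141/1660 -1223/4980; -102/415 -302/1245]
x' = x̄ + K·y = [613/1660, -29/83]
P' = (I − K·H)·P̄ = [341/2490 20/249; 20/249 304/1245]

x' = [613/1660, -29/83]
P' = [341/2490 20/249; 20/249 304/1245]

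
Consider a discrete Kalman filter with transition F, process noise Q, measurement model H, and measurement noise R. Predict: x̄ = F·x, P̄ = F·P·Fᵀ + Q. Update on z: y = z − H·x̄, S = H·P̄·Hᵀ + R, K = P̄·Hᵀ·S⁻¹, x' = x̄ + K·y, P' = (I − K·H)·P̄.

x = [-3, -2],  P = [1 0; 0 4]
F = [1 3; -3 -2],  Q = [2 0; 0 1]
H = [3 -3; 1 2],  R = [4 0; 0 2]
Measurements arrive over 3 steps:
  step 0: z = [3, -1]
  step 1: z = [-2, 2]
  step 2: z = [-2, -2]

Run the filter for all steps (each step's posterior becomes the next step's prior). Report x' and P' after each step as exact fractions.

step 0: x' = [15489/25375, -9362/25375], P' = [10002/25375 2634/25375; 2634/25375 6478/25375]
step 1: x' = [-357701/9146642, 6294919/9146642], P' = [4873775/13719963 1158439/13719963; 1158439/13719963 3324923/13719963]
step 2: x' = [-10433753357/13438659562, -3868011957/13438659562], P' = [2385782418/6719329781 566374126/6719329781; 566374126/6719329781 1623773118/6719329781]

step 0: x̄ = F·x = [-9, 13]
step 0: P̄ = F·P·Fᵀ + Q = [39 -27; -27 26]
step 0: y = z − H·x̄ = [69, -18]
step 0: S = H·P̄·Hᵀ + R = [1075 -120; -120 37]
step 0: K = P̄·Hᵀ·S⁻¹ = [5526/25375 1527/5075; -2883/25375 1559/5075]
step 0: x' = x̄ + K·y = [15489/25375, -9362/25375]
step 0: P' = (I − K·H)·P̄ = [10002/25375 2634/25375; 2634/25375 6478/25375]
step 1: x̄ = F·x = [-12597/25375, -27743/25375]
step 1: P̄ = F·P·Fᵀ + Q = [134858/25375 -97848/25375; -97848/25375 172913/25375]
step 1: y = z − H·x̄ = [-96188/25375, 118833/25375]
step 1: S = H·P̄·Hᵀ + R = [4632703/25375 -926448/25375; -926448/25375 485868/25375]
step 1: K = P̄·Hᵀ·S⁻¹ = [928834/4573321 7190653/27439926; -541621/4573321 7808285/27439926]
step 1: x' = x̄ + K·y = [-357701/9146642, 6294919/9146642]
step 1: P' = (I − K·H)·P̄ = [4873775/13719963 1158439/13719963; 1158439/13719963 3324923/13719963]
step 2: x̄ = F·x = [9263528/4573321, -11516735/9146642]
step 2: P̄ = F·P·Fᵀ + Q = [69188642/13719963 -47313692/13719963; -47313692/13719963 84784898/13719963]
step 2: y = z − H·x̄ = [-108424657/9146642, -6893435/4573321]
step 2: S = H·P̄·Hᵀ + R = [764096056/4573321 -147694846/4573321; -147694846/4573321 246513392/13719963]
step 2: K = P̄·Hᵀ·S⁻¹ = [1364556219/6719329781 1759265335/6719329781; -793049244/6719329781 1906960181/6719329781]
step 2: x' = x̄ + K·y = [-10433753357/13438659562, -3868011957/13438659562]
step 2: P' = (I − K·H)·P̄ = [2385782418/6719329781 566374126/6719329781; 566374126/6719329781 1623773118/6719329781]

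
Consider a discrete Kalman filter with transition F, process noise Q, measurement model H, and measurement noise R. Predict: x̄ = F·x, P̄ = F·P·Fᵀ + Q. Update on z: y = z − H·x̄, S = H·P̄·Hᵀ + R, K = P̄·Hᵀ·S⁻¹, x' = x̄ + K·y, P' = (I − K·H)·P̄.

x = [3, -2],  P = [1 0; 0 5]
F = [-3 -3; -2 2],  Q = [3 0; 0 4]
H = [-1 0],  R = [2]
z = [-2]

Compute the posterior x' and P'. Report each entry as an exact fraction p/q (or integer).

x' = [108/59, -710/59]
P' = [114/59 -48/59; -48/59 1076/59]

x̄ = F·x = [-3, -10]
P̄ = F·P·Fᵀ + Q = [57 -24; -24 28]
y = z − H·x̄ = [-5]
S = H·P̄·Hᵀ + R = [59]
K = P̄·Hᵀ·S⁻¹ = [-57/59; 24/59]
x' = x̄ + K·y = [108/59, -710/59]
P' = (I − K·H)·P̄ = [114/59 -48/59; -48/59 1076/59]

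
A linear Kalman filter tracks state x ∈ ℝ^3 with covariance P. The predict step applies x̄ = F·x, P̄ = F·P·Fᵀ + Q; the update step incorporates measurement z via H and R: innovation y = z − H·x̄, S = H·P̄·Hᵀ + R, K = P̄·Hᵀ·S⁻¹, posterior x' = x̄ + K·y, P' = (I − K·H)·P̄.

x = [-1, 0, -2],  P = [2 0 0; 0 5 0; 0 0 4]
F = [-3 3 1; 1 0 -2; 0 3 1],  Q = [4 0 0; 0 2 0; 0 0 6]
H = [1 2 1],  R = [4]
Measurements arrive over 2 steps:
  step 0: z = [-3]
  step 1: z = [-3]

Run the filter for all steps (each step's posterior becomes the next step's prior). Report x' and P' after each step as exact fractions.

step 0: x' = [-129/55, 129/55, -26/5], P' = [1789/55 -1184/55 61/5; -1184/55 1019/55 -76/5; 61/5 -76/5 99/5]
step 1: x' = [-771368/80995, 481967/80995, -428991/80995], P' = [11813379/80995 -7230466/80995 2847433/80995; -7230466/80995 4664944/80995 -2076562/80995; 2847433/80995 -2076562/80995 1383191/80995]

step 0: x̄ = F·x = [1, 3, -2]
step 0: P̄ = F·P·Fᵀ + Q = [71 -14 49; -14 20 -8; 49 -8 55]
step 0: y = z − H·x̄ = [-8]
step 0: S = H·P̄·Hᵀ + R = [220]
step 0: K = P̄·Hᵀ·S⁻¹ = [23/55; 9/110; 2/5]
step 0: x' = x̄ + K·y = [-129/55, 129/55, -26/5]
step 0: P' = (I − K·H)·P̄ = [1789/55 -1184/55 61/5; -1184/55 1019/55 -76/5; 61/5 -76/5 99/5]
step 1: x̄ = F·x = [488/55, 443/55, 101/55]
step 1: P̄ = F·P·Fᵀ + Q = [38851/55 -1384/55 13887/55; -1384/55 3571/55 -43/55; 13887/55 -43/55 5574/55]
step 1: y = z − H·x̄ = [-328/11]
step 1: S = H·P̄·Hᵀ + R = [16199/11]
step 1: K = P̄·Hᵀ·S⁻¹ = [9994/16199; 1143/16199; 3875/16199]
step 1: x' = x̄ + K·y = [-771368/80995, 481967/80995, -428991/80995]
step 1: P' = (I − K·H)·P̄ = [11813379/80995 -7230466/80995 2847433/80995; -7230466/80995 4664944/80995 -2076562/80995; 2847433/80995 -2076562/80995 1383191/80995]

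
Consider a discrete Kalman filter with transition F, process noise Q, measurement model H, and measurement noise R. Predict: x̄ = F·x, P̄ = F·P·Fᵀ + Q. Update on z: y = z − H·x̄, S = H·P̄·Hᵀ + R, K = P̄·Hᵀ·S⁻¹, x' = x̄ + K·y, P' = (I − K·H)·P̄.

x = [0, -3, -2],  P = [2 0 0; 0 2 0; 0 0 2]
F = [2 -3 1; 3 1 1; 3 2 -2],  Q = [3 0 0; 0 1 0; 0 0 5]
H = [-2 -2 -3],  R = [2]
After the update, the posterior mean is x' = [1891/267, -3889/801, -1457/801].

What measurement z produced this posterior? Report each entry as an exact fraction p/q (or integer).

x̄ = F·x = [7, -5, -2]
P̄ = F·P·Fᵀ + Q = [31 8 -4; 8 23 18; -4 18 39]
S = H·P̄·Hᵀ + R = [801]
K = P̄·Hᵀ·S⁻¹ = [-22/267; -116/801; -145/801]
x' − x̄ = [22/267, 116/801, 145/801] = K·y
y = (KᵀK)⁻¹·Kᵀ·(x' − x̄) = [-1]
z = y + H·x̄ = [-1] + [2] = [1]

z = [1]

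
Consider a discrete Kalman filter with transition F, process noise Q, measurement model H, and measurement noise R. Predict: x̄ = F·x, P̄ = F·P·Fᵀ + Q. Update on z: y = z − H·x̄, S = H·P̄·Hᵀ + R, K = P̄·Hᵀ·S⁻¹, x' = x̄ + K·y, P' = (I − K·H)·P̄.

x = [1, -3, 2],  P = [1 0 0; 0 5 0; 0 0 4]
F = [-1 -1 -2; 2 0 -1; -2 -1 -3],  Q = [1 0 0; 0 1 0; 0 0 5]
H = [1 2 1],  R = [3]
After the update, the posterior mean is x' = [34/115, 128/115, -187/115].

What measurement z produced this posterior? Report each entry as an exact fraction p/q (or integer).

z = [1]

x̄ = F·x = [-2, 0, -5]
P̄ = F·P·Fᵀ + Q = [23 6 31; 6 9 8; 31 8 50]
S = H·P̄·Hᵀ + R = [230]
K = P̄·Hᵀ·S⁻¹ = [33/115; 16/115; 97/230]
x' − x̄ = [264/115, 128/115, 388/115] = K·y
y = (KᵀK)⁻¹·Kᵀ·(x' − x̄) = [8]
z = y + H·x̄ = [8] + [-7] = [1]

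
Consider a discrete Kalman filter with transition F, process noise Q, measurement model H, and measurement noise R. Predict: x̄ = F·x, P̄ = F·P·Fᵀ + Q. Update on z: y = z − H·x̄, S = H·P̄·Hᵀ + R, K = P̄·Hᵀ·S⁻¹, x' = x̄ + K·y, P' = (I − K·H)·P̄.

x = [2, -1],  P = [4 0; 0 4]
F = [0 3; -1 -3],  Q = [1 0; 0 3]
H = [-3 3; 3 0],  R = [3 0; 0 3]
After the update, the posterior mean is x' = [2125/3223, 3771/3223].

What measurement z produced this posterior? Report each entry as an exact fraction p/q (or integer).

z = [2, 3]

x̄ = F·x = [-3, 1]
P̄ = F·P·Fᵀ + Q = [37 -36; -36 43]
S = H·P̄·Hᵀ + R = [1371 -657; -657 336]
K = P̄·Hᵀ·S⁻¹ = [-73/3223 922/3223; 964/3223 849/3223]
x' − x̄ = [11794/3223, 548/3223] = K·y
y = (KᵀK)⁻¹·Kᵀ·(x' − x̄) = [-10, 12]
z = y + H·x̄ = [-10, 12] + [12, -9] = [2, 3]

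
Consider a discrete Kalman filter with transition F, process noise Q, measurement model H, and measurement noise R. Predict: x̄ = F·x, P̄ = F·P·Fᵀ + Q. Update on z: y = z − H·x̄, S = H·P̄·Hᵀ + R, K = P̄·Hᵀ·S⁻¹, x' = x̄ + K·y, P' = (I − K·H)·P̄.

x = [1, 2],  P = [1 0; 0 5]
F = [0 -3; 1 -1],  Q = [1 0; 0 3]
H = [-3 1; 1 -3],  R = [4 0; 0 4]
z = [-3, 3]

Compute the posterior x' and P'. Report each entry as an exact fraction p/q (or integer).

x̄ = F·x = [-6, -1]
P̄ = F·P·Fᵀ + Q = [46 15; 15 9]
y = z − H·x̄ = [-20, 6]
S = H·P̄·Hᵀ + R = [337 -15; -15 41]
K = P̄·Hᵀ·S⁻¹ = [-1257/3398 -377/3398; -207/1699 -573/1699]
x' = x̄ + K·y = [1245/1699, -997/1699]
P' = (I − K·H)·P̄ = [1037/1699 597/1699; 597/1699 963/1699]

x' = [1245/1699, -997/1699]
P' = [1037/1699 597/1699; 597/1699 963/1699]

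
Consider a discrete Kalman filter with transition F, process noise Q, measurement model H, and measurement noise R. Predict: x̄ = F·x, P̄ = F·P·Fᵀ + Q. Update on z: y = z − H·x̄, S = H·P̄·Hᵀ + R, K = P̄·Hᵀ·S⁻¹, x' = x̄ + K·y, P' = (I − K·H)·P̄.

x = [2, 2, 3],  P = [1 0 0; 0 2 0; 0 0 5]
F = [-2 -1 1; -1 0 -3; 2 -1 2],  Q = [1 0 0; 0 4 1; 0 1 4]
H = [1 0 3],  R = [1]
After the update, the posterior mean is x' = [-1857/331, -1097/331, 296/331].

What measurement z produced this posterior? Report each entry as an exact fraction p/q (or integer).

z = [-3]

x̄ = F·x = [-3, -11, 8]
P̄ = F·P·Fᵀ + Q = [12 -13 8; -13 50 -31; 8 -31 30]
S = H·P̄·Hᵀ + R = [331]
K = P̄·Hᵀ·S⁻¹ = [36/331; -106/331; 98/331]
x' − x̄ = [-864/331, 2544/331, -2352/331] = K·y
y = (KᵀK)⁻¹·Kᵀ·(x' − x̄) = [-24]
z = y + H·x̄ = [-24] + [21] = [-3]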